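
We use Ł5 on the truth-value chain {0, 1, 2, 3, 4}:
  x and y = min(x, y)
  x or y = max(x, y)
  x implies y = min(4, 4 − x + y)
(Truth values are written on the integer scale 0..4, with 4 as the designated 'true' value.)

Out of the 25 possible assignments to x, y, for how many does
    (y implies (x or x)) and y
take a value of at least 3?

value 4: 1 assignment (counts)
value 3: 4 assignments (counts)
value 2: 7 assignments
value 1: 7 assignments
value 0: 6 assignments
So 5 of the 25 assignments meet the threshold.

5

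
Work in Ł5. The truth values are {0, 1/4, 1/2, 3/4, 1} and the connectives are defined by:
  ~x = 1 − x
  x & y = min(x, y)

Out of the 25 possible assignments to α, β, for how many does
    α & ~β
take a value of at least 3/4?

value 1: 1 assignment (counts)
value 3/4: 3 assignments (counts)
value 1/2: 5 assignments
value 1/4: 7 assignments
value 0: 9 assignments
So 4 of the 25 assignments meet the threshold.

4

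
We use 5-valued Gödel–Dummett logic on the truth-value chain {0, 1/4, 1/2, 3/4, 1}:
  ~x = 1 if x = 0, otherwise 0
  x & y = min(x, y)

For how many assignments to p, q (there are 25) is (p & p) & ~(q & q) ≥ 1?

1

value 1: 1 assignment (counts)
value 3/4: 1 assignment
value 1/2: 1 assignment
value 1/4: 1 assignment
value 0: 21 assignments
So 1 of the 25 assignments meets the threshold.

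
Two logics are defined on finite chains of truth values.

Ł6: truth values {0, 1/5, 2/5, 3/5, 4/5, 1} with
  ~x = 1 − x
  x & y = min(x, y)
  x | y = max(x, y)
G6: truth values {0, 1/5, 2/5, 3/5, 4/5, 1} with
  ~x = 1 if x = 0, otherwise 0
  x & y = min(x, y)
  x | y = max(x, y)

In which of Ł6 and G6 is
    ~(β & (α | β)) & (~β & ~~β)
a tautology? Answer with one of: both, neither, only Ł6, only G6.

neither

In Ł6: at α = 0, β = 0 the value is 0 — not a tautology.
In G6: at α = 0, β = 0 the value is 0 — not a tautology.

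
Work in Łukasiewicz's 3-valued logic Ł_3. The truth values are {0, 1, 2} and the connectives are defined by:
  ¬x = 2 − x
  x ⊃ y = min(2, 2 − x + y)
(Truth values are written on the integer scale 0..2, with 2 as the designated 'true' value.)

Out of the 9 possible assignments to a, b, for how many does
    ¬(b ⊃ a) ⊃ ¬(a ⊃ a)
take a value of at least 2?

a = 0, b = 0 ↦ 2  ≥
a = 0, b = 1 ↦ 1  <
a = 0, b = 2 ↦ 0  <
a = 1, b = 0 ↦ 2  ≥
a = 1, b = 1 ↦ 2  ≥
a = 1, b = 2 ↦ 1  <
a = 2, b = 0 ↦ 2  ≥
a = 2, b = 1 ↦ 2  ≥
a = 2, b = 2 ↦ 2  ≥
So 6 of the 9 assignments meet the threshold.

6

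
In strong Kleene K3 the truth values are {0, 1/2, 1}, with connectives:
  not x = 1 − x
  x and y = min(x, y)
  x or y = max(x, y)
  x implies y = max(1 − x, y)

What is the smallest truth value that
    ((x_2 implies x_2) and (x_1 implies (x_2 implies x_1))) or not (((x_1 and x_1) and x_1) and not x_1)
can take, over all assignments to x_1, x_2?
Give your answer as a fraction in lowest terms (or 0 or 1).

Take x_1 = 1/2, x_2 = 1/2:
x_2 implies x_2 = 1/2 implies 1/2 = 1/2
x_2 implies x_1 = 1/2 implies 1/2 = 1/2
x_1 implies (x_2 implies x_1) = 1/2 implies 1/2 = 1/2
(x_2 implies x_2) and (x_1 implies (x_2 implies x_1)) = 1/2 and 1/2 = 1/2
x_1 and x_1 = 1/2 and 1/2 = 1/2
(x_1 and x_1) and x_1 = 1/2 and 1/2 = 1/2
not x_1 = not 1/2 = 1/2
((x_1 and x_1) and x_1) and not x_1 = 1/2 and 1/2 = 1/2
not (((x_1 and x_1) and x_1) and not x_1) = not 1/2 = 1/2
((x_2 implies x_2) and (x_1 implies (x_2 implies x_1))) or not (((x_1 and x_1) and x_1) and not x_1) = 1/2 or 1/2 = 1/2
No assignment yields a value below 1/2, so this is the minimum.

1/2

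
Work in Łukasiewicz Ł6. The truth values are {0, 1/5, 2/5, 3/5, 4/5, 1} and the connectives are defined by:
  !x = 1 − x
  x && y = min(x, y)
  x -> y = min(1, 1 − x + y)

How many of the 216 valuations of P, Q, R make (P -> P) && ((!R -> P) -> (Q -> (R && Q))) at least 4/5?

186

value 1: 161 assignments (counts)
value 4/5: 25 assignments (counts)
value 3/5: 16 assignments
value 2/5: 9 assignments
value 1/5: 4 assignments
value 0: 1 assignment
So 186 of the 216 assignments meet the threshold.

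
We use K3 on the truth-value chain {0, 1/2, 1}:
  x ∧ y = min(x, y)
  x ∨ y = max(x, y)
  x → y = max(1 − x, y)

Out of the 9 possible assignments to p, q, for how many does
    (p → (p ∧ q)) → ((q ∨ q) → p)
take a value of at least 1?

p = 0, q = 0 ↦ 1  ≥
p = 0, q = 1/2 ↦ 1/2  <
p = 0, q = 1 ↦ 0  <
p = 1/2, q = 0 ↦ 1  ≥
p = 1/2, q = 1/2 ↦ 1/2  <
p = 1/2, q = 1 ↦ 1/2  <
p = 1, q = 0 ↦ 1  ≥
p = 1, q = 1/2 ↦ 1  ≥
p = 1, q = 1 ↦ 1  ≥
So 5 of the 9 assignments meet the threshold.

5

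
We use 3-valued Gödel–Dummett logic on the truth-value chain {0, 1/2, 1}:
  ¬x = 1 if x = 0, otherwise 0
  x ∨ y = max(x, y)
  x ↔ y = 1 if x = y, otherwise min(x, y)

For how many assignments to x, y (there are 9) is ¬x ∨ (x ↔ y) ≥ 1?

x = 0, y = 0 ↦ 1  ≥
x = 0, y = 1/2 ↦ 1  ≥
x = 0, y = 1 ↦ 1  ≥
x = 1/2, y = 0 ↦ 0  <
x = 1/2, y = 1/2 ↦ 1  ≥
x = 1/2, y = 1 ↦ 1/2  <
x = 1, y = 0 ↦ 0  <
x = 1, y = 1/2 ↦ 1/2  <
x = 1, y = 1 ↦ 1  ≥
So 5 of the 9 assignments meet the threshold.

5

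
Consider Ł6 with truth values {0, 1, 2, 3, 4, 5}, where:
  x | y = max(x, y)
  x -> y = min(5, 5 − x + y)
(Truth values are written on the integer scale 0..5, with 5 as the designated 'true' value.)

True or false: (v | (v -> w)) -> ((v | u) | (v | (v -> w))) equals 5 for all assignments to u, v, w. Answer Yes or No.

At u = 4, v = 5, w = 2, for instance:
v -> w = 5 -> 2 = 2
v | (v -> w) = 5 | 2 = 5
v | u = 5 | 4 = 5
(v | u) | (v | (v -> w)) = 5 | 5 = 5
(v | (v -> w)) -> ((v | u) | (v | (v -> w))) = 5 -> 5 = 5
and checking the remaining 215 assignments likewise gives ≥ 5 in every case.

Yes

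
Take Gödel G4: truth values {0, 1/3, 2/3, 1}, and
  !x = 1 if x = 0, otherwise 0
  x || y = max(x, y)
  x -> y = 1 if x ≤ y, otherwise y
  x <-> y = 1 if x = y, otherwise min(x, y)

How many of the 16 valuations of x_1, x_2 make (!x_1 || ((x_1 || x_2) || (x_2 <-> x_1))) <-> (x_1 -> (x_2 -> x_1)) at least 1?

x_1 = 0, x_2 = 0 ↦ 1  ≥
x_1 = 0, x_2 = 1/3 ↦ 1  ≥
x_1 = 0, x_2 = 2/3 ↦ 1  ≥
x_1 = 0, x_2 = 1 ↦ 1  ≥
x_1 = 1/3, x_2 = 0 ↦ 1/3  <
x_1 = 1/3, x_2 = 1/3 ↦ 1  ≥
x_1 = 1/3, x_2 = 2/3 ↦ 2/3  <
x_1 = 1/3, x_2 = 1 ↦ 1  ≥
x_1 = 2/3, x_2 = 0 ↦ 2/3  <
x_1 = 2/3, x_2 = 1/3 ↦ 2/3  <
x_1 = 2/3, x_2 = 2/3 ↦ 1  ≥
x_1 = 2/3, x_2 = 1 ↦ 1  ≥
x_1 = 1, x_2 = 0 ↦ 1  ≥
x_1 = 1, x_2 = 1/3 ↦ 1  ≥
x_1 = 1, x_2 = 2/3 ↦ 1  ≥
x_1 = 1, x_2 = 1 ↦ 1  ≥
So 12 of the 16 assignments meet the threshold.

12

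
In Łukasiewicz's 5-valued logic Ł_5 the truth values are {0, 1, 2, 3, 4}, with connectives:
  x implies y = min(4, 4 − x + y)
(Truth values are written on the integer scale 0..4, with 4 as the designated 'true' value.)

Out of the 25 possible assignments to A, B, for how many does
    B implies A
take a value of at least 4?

value 4: 15 assignments (counts)
value 3: 4 assignments
value 2: 3 assignments
value 1: 2 assignments
value 0: 1 assignment
So 15 of the 25 assignments meet the threshold.

15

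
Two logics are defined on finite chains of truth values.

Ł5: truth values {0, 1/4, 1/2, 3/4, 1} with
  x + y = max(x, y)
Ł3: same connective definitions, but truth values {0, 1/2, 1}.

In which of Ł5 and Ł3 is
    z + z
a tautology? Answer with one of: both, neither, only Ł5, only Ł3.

In Ł5: at z = 0 the value is 0 — not a tautology.
In Ł3: at z = 0 the value is 0 — not a tautology.

neither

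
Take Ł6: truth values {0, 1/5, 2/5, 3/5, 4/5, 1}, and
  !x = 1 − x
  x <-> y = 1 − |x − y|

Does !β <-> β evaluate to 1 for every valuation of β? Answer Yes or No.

Counterexample: take β = 0.
!β = !0 = 1
!β <-> β = 1 <-> 0 = 0
This gives 0 ≠ 1.

No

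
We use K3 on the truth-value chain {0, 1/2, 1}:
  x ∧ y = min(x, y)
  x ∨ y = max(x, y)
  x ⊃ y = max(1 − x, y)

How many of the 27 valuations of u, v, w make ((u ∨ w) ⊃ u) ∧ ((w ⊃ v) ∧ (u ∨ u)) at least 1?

5

value 1: 5 assignments (counts)
value 1/2: 11 assignments
value 0: 11 assignments
So 5 of the 27 assignments meet the threshold.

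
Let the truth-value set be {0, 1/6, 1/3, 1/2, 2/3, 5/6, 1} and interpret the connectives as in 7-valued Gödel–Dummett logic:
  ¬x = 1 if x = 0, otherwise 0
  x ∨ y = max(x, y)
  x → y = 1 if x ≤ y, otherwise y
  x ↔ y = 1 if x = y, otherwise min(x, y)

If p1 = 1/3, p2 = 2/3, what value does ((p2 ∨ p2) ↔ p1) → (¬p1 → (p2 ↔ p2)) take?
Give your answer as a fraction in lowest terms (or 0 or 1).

p2 ∨ p2 = 2/3 ∨ 2/3 = 2/3
(p2 ∨ p2) ↔ p1 = 2/3 ↔ 1/3 = 1/3
¬p1 = ¬1/3 = 0
p2 ↔ p2 = 2/3 ↔ 2/3 = 1
¬p1 → (p2 ↔ p2) = 0 → 1 = 1
((p2 ∨ p2) ↔ p1) → (¬p1 → (p2 ↔ p2)) = 1/3 → 1 = 1

1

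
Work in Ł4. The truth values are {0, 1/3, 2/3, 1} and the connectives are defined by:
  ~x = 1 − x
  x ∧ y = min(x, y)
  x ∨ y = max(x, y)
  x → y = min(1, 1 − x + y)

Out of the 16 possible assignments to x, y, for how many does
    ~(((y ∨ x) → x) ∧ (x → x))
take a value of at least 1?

x = 0, y = 0 ↦ 0  <
x = 0, y = 1/3 ↦ 1/3  <
x = 0, y = 2/3 ↦ 2/3  <
x = 0, y = 1 ↦ 1  ≥
x = 1/3, y = 0 ↦ 0  <
x = 1/3, y = 1/3 ↦ 0  <
x = 1/3, y = 2/3 ↦ 1/3  <
x = 1/3, y = 1 ↦ 2/3  <
x = 2/3, y = 0 ↦ 0  <
x = 2/3, y = 1/3 ↦ 0  <
x = 2/3, y = 2/3 ↦ 0  <
x = 2/3, y = 1 ↦ 1/3  <
x = 1, y = 0 ↦ 0  <
x = 1, y = 1/3 ↦ 0  <
x = 1, y = 2/3 ↦ 0  <
x = 1, y = 1 ↦ 0  <
So 1 of the 16 assignments meets the threshold.

1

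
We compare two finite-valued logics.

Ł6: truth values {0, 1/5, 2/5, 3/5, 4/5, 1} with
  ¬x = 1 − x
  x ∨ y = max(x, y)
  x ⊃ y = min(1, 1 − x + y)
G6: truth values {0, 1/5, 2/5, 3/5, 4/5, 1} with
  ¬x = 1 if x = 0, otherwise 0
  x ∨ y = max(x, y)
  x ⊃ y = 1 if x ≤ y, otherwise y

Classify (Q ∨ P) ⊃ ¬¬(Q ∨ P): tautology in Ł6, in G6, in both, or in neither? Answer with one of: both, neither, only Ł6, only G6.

In Ł6: every assignment gives 1 — tautology.
In G6: every assignment gives 1 — tautology.

both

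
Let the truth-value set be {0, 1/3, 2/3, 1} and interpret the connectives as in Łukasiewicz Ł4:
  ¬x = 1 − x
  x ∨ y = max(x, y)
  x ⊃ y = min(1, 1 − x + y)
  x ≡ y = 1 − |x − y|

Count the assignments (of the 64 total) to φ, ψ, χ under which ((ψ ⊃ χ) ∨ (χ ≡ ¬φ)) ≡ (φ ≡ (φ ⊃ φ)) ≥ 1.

value 1: 20 assignments (counts)
value 2/3: 20 assignments
value 1/3: 14 assignments
value 0: 10 assignments
So 20 of the 64 assignments meet the threshold.

20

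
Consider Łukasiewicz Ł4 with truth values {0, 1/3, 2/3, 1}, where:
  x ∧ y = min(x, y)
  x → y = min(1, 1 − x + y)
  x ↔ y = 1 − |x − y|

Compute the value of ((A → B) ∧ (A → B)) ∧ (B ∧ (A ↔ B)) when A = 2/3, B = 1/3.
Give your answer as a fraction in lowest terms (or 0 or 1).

A → B = 2/3 → 1/3 = 2/3
A → B = 2/3 → 1/3 = 2/3
(A → B) ∧ (A → B) = 2/3 ∧ 2/3 = 2/3
A ↔ B = 2/3 ↔ 1/3 = 2/3
B ∧ (A ↔ B) = 1/3 ∧ 2/3 = 1/3
((A → B) ∧ (A → B)) ∧ (B ∧ (A ↔ B)) = 2/3 ∧ 1/3 = 1/3

1/3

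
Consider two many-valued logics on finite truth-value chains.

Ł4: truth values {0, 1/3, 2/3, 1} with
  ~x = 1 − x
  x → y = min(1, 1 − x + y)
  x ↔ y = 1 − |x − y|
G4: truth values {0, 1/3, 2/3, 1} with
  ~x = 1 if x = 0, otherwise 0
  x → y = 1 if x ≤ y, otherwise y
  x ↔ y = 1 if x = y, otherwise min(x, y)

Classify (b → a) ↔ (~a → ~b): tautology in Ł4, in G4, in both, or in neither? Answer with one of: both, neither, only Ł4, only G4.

only Ł4

In Ł4: every assignment gives 1 — tautology.
In G4: at a = 1/3, b = 2/3 the value is 1/3 — not a tautology.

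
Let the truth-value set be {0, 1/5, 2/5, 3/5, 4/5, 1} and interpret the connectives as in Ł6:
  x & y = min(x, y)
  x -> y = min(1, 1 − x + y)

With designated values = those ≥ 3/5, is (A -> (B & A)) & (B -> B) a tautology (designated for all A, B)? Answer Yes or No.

No

Counterexample: take A = 3/5, B = 0.
B & A = 0 & 3/5 = 0
A -> (B & A) = 3/5 -> 0 = 2/5
B -> B = 0 -> 0 = 1
(A -> (B & A)) & (B -> B) = 2/5 & 1 = 2/5
This gives 2/5, which is below 3/5.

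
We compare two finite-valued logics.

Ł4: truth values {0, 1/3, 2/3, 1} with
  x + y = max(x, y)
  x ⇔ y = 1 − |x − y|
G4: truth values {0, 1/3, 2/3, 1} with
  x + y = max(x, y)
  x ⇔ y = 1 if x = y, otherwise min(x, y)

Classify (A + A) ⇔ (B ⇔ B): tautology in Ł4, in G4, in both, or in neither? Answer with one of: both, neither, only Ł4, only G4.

In Ł4: at A = 0, B = 0 the value is 0 — not a tautology.
In G4: at A = 0, B = 0 the value is 0 — not a tautology.

neither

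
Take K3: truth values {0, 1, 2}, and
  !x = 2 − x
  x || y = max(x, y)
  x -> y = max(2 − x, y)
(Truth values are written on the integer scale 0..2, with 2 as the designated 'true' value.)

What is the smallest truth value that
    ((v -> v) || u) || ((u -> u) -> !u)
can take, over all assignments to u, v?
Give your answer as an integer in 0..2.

1

Take u = 1, v = 1:
v -> v = 1 -> 1 = 1
(v -> v) || u = 1 || 1 = 1
u -> u = 1 -> 1 = 1
!u = !1 = 1
(u -> u) -> !u = 1 -> 1 = 1
((v -> v) || u) || ((u -> u) -> !u) = 1 || 1 = 1
No assignment yields a value below 1, so this is the minimum.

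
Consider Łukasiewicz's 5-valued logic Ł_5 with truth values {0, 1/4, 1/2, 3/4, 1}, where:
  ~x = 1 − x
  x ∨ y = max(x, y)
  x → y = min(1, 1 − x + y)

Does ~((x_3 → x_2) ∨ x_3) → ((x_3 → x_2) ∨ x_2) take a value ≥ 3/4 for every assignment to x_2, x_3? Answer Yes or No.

At x_2 = 0, x_3 = 1/2, for instance:
x_3 → x_2 = 1/2 → 0 = 1/2
(x_3 → x_2) ∨ x_3 = 1/2 ∨ 1/2 = 1/2
~((x_3 → x_2) ∨ x_3) = ~1/2 = 1/2
x_3 → x_2 = 1/2 → 0 = 1/2
(x_3 → x_2) ∨ x_2 = 1/2 ∨ 0 = 1/2
~((x_3 → x_2) ∨ x_3) → ((x_3 → x_2) ∨ x_2) = 1/2 → 1/2 = 1
and checking the remaining 24 assignments likewise gives ≥ 3/4 in every case.

Yes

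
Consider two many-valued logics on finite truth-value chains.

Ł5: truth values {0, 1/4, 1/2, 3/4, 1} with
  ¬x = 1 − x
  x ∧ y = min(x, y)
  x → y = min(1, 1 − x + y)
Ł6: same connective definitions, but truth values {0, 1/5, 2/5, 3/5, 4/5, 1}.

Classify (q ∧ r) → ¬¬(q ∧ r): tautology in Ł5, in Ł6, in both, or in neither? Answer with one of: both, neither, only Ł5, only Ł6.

both

In Ł5: every assignment gives 1 — tautology.
In Ł6: every assignment gives 1 — tautology.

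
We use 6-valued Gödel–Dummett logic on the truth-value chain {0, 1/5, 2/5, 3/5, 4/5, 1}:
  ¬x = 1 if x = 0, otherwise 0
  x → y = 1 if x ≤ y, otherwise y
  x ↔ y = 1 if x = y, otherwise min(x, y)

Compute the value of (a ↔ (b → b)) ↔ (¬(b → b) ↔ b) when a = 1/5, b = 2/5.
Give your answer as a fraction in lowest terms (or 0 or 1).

0

b → b = 2/5 → 2/5 = 1
a ↔ (b → b) = 1/5 ↔ 1 = 1/5
b → b = 2/5 → 2/5 = 1
¬(b → b) = ¬1 = 0
¬(b → b) ↔ b = 0 ↔ 2/5 = 0
(a ↔ (b → b)) ↔ (¬(b → b) ↔ b) = 1/5 ↔ 0 = 0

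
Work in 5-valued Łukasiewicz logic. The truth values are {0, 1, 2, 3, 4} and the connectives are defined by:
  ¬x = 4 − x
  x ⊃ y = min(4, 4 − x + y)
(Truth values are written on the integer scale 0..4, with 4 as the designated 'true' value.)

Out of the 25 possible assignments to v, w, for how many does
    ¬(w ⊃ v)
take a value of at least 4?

value 4: 1 assignment (counts)
value 3: 2 assignments
value 2: 3 assignments
value 1: 4 assignments
value 0: 15 assignments
So 1 of the 25 assignments meets the threshold.

1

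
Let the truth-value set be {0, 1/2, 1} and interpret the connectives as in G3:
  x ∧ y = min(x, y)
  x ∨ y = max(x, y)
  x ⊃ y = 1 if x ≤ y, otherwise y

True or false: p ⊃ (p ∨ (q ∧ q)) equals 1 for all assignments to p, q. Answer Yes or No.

Yes

p = 0, q = 0 ↦ 1
p = 0, q = 1/2 ↦ 1
p = 0, q = 1 ↦ 1
p = 1/2, q = 0 ↦ 1
p = 1/2, q = 1/2 ↦ 1
p = 1/2, q = 1 ↦ 1
p = 1, q = 0 ↦ 1
p = 1, q = 1/2 ↦ 1
p = 1, q = 1 ↦ 1
Every assignment gives a value ≥ 1.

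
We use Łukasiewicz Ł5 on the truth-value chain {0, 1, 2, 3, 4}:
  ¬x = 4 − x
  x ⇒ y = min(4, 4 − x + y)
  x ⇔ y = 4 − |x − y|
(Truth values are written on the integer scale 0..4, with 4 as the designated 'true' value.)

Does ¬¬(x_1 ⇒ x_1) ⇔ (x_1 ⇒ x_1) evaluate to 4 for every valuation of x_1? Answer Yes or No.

x_1 = 0 ↦ 4
x_1 = 1 ↦ 4
x_1 = 2 ↦ 4
x_1 = 3 ↦ 4
x_1 = 4 ↦ 4
Every assignment gives a value ≥ 4.

Yes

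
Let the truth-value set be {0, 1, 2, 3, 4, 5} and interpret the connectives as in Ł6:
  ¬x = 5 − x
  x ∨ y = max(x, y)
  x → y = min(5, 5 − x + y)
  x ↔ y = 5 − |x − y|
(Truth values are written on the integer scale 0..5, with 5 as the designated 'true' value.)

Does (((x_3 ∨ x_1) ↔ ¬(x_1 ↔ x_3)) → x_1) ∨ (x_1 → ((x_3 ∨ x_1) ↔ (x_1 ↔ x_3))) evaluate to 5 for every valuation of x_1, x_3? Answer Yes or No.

No

Counterexample: take x_1 = 4, x_3 = 0.
x_3 ∨ x_1 = 0 ∨ 4 = 4
x_1 ↔ x_3 = 4 ↔ 0 = 1
¬(x_1 ↔ x_3) = ¬1 = 4
(x_3 ∨ x_1) ↔ ¬(x_1 ↔ x_3) = 4 ↔ 4 = 5
((x_3 ∨ x_1) ↔ ¬(x_1 ↔ x_3)) → x_1 = 5 → 4 = 4
x_3 ∨ x_1 = 0 ∨ 4 = 4
x_1 ↔ x_3 = 4 ↔ 0 = 1
(x_3 ∨ x_1) ↔ (x_1 ↔ x_3) = 4 ↔ 1 = 2
x_1 → ((x_3 ∨ x_1) ↔ (x_1 ↔ x_3)) = 4 → 2 = 3
(((x_3 ∨ x_1) ↔ ¬(x_1 ↔ x_3)) → x_1) ∨ (x_1 → ((x_3 ∨ x_1) ↔ (x_1 ↔ x_3))) = 4 ∨ 3 = 4
This gives 4 ≠ 5.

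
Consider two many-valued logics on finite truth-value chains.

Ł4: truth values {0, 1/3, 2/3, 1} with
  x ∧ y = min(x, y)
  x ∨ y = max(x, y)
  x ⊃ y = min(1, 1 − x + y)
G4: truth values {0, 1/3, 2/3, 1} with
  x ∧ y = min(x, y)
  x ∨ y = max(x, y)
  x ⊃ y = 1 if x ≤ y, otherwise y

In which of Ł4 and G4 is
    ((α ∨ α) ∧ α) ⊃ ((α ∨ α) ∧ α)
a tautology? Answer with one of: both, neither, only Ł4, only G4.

In Ł4: every assignment gives 1 — tautology.
In G4: every assignment gives 1 — tautology.

both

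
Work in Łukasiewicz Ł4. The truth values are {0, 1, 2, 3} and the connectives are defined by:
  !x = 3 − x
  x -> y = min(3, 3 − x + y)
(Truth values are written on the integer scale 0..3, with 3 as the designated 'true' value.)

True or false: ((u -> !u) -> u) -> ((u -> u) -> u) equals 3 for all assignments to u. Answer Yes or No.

Counterexample: take u = 2.
!u = !2 = 1
u -> !u = 2 -> 1 = 2
(u -> !u) -> u = 2 -> 2 = 3
u -> u = 2 -> 2 = 3
(u -> u) -> u = 3 -> 2 = 2
((u -> !u) -> u) -> ((u -> u) -> u) = 3 -> 2 = 2
This gives 2 ≠ 3.

No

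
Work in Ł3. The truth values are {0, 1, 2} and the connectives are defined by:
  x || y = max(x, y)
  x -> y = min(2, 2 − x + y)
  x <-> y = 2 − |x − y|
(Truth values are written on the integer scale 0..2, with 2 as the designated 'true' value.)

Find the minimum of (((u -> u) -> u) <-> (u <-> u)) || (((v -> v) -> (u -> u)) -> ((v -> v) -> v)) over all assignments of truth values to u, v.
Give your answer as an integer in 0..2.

0

Take u = 0, v = 0:
u -> u = 0 -> 0 = 2
(u -> u) -> u = 2 -> 0 = 0
u <-> u = 0 <-> 0 = 2
((u -> u) -> u) <-> (u <-> u) = 0 <-> 2 = 0
v -> v = 0 -> 0 = 2
u -> u = 0 -> 0 = 2
(v -> v) -> (u -> u) = 2 -> 2 = 2
v -> v = 0 -> 0 = 2
(v -> v) -> v = 2 -> 0 = 0
((v -> v) -> (u -> u)) -> ((v -> v) -> v) = 2 -> 0 = 0
(((u -> u) -> u) <-> (u <-> u)) || (((v -> v) -> (u -> u)) -> ((v -> v) -> v)) = 0 || 0 = 0
No assignment yields a value below 0, so this is the minimum.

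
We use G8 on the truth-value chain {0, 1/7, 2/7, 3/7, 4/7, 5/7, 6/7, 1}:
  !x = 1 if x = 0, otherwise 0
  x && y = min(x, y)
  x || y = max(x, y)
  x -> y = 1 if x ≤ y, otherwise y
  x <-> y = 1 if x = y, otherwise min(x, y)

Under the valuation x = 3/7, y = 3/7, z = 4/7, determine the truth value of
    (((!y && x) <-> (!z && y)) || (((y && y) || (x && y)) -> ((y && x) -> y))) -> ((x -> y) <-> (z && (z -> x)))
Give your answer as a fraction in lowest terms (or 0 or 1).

!y = !3/7 = 0
!y && x = 0 && 3/7 = 0
!z = !4/7 = 0
!z && y = 0 && 3/7 = 0
(!y && x) <-> (!z && y) = 0 <-> 0 = 1
y && y = 3/7 && 3/7 = 3/7
x && y = 3/7 && 3/7 = 3/7
(y && y) || (x && y) = 3/7 || 3/7 = 3/7
y && x = 3/7 && 3/7 = 3/7
(y && x) -> y = 3/7 -> 3/7 = 1
((y && y) || (x && y)) -> ((y && x) -> y) = 3/7 -> 1 = 1
((!y && x) <-> (!z && y)) || (((y && y) || (x && y)) -> ((y && x) -> y)) = 1 || 1 = 1
x -> y = 3/7 -> 3/7 = 1
z -> x = 4/7 -> 3/7 = 3/7
z && (z -> x) = 4/7 && 3/7 = 3/7
(x -> y) <-> (z && (z -> x)) = 1 <-> 3/7 = 3/7
(((!y && x) <-> (!z && y)) || (((y && y) || (x && y)) -> ((y && x) -> y))) -> ((x -> y) <-> (z && (z -> x))) = 1 -> 3/7 = 3/7

3/7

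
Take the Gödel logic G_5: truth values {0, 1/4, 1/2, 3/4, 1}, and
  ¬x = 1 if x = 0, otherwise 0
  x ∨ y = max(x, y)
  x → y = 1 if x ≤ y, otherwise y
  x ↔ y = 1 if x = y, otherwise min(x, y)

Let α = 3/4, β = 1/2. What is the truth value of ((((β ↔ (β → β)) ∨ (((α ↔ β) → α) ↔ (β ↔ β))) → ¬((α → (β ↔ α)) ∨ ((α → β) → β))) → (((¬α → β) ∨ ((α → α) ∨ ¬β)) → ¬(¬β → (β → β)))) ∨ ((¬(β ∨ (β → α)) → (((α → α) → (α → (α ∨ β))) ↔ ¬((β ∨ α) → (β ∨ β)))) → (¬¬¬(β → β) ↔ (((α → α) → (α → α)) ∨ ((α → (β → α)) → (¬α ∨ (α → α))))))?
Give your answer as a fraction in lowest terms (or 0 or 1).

1

β → β = 1/2 → 1/2 = 1
β ↔ (β → β) = 1/2 ↔ 1 = 1/2
α ↔ β = 3/4 ↔ 1/2 = 1/2
(α ↔ β) → α = 1/2 → 3/4 = 1
β ↔ β = 1/2 ↔ 1/2 = 1
((α ↔ β) → α) ↔ (β ↔ β) = 1 ↔ 1 = 1
(β ↔ (β → β)) ∨ (((α ↔ β) → α) ↔ (β ↔ β)) = 1/2 ∨ 1 = 1
β ↔ α = 1/2 ↔ 3/4 = 1/2
α → (β ↔ α) = 3/4 → 1/2 = 1/2
α → β = 3/4 → 1/2 = 1/2
(α → β) → β = 1/2 → 1/2 = 1
(α → (β ↔ α)) ∨ ((α → β) → β) = 1/2 ∨ 1 = 1
¬((α → (β ↔ α)) ∨ ((α → β) → β)) = ¬1 = 0
((β ↔ (β → β)) ∨ (((α ↔ β) → α) ↔ (β ↔ β))) → ¬((α → (β ↔ α)) ∨ ((α → β) → β)) = 1 → 0 = 0
¬α = ¬3/4 = 0
¬α → β = 0 → 1/2 = 1
α → α = 3/4 → 3/4 = 1
¬β = ¬1/2 = 0
(α → α) ∨ ¬β = 1 ∨ 0 = 1
(¬α → β) ∨ ((α → α) ∨ ¬β) = 1 ∨ 1 = 1
¬β = ¬1/2 = 0
β → β = 1/2 → 1/2 = 1
¬β → (β → β) = 0 → 1 = 1
¬(¬β → (β → β)) = ¬1 = 0
((¬α → β) ∨ ((α → α) ∨ ¬β)) → ¬(¬β → (β → β)) = 1 → 0 = 0
(((β ↔ (β → β)) ∨ (((α ↔ β) → α) ↔ (β ↔ β))) → ¬((α → (β ↔ α)) ∨ ((α → β) → β))) → (((¬α → β) ∨ ((α → α) ∨ ¬β)) → ¬(¬β → (β → β))) = 0 → 0 = 1
β → α = 1/2 → 3/4 = 1
β ∨ (β → α) = 1/2 ∨ 1 = 1
¬(β ∨ (β → α)) = ¬1 = 0
α → α = 3/4 → 3/4 = 1
α ∨ β = 3/4 ∨ 1/2 = 3/4
α → (α ∨ β) = 3/4 → 3/4 = 1
(α → α) → (α → (α ∨ β)) = 1 → 1 = 1
β ∨ α = 1/2 ∨ 3/4 = 3/4
β ∨ β = 1/2 ∨ 1/2 = 1/2
(β ∨ α) → (β ∨ β) = 3/4 → 1/2 = 1/2
¬((β ∨ α) → (β ∨ β)) = ¬1/2 = 0
((α → α) → (α → (α ∨ β))) ↔ ¬((β ∨ α) → (β ∨ β)) = 1 ↔ 0 = 0
¬(β ∨ (β → α)) → (((α → α) → (α → (α ∨ β))) ↔ ¬((β ∨ α) → (β ∨ β))) = 0 → 0 = 1
β → β = 1/2 → 1/2 = 1
¬(β → β) = ¬1 = 0
¬¬(β → β) = ¬0 = 1
¬¬¬(β → β) = ¬1 = 0
α → α = 3/4 → 3/4 = 1
α → α = 3/4 → 3/4 = 1
(α → α) → (α → α) = 1 → 1 = 1
β → α = 1/2 → 3/4 = 1
α → (β → α) = 3/4 → 1 = 1
¬α = ¬3/4 = 0
α → α = 3/4 → 3/4 = 1
¬α ∨ (α → α) = 0 ∨ 1 = 1
(α → (β → α)) → (¬α ∨ (α → α)) = 1 → 1 = 1
((α → α) → (α → α)) ∨ ((α → (β → α)) → (¬α ∨ (α → α))) = 1 ∨ 1 = 1
¬¬¬(β → β) ↔ (((α → α) → (α → α)) ∨ ((α → (β → α)) → (¬α ∨ (α → α)))) = 0 ↔ 1 = 0
(¬(β ∨ (β → α)) → (((α → α) → (α → (α ∨ β))) ↔ ¬((β ∨ α) → (β ∨ β)))) → (¬¬¬(β → β) ↔ (((α → α) → (α → α)) ∨ ((α → (β → α)) → (¬α ∨ (α → α))))) = 1 → 0 = 0
((((β ↔ (β → β)) ∨ (((α ↔ β) → α) ↔ (β ↔ β))) → ¬((α → (β ↔ α)) ∨ ((α → β) → β))) → (((¬α → β) ∨ ((α → α) ∨ ¬β)) → ¬(¬β → (β → β)))) ∨ ((¬(β ∨ (β → α)) → (((α → α) → (α → (α ∨ β))) ↔ ¬((β ∨ α) → (β ∨ β)))) → (¬¬¬(β → β) ↔ (((α → α) → (α → α)) ∨ ((α → (β → α)) → (¬α ∨ (α → α)))))) = 1 ∨ 0 = 1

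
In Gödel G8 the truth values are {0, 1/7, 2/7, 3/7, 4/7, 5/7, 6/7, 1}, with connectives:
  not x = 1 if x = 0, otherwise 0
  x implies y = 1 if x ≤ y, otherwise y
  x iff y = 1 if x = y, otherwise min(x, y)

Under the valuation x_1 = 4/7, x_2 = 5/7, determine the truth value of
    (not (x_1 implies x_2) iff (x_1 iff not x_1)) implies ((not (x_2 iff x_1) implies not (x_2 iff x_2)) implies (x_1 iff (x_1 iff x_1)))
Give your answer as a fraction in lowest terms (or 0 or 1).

4/7

x_1 implies x_2 = 4/7 implies 5/7 = 1
not (x_1 implies x_2) = not 1 = 0
not x_1 = not 4/7 = 0
x_1 iff not x_1 = 4/7 iff 0 = 0
not (x_1 implies x_2) iff (x_1 iff not x_1) = 0 iff 0 = 1
x_2 iff x_1 = 5/7 iff 4/7 = 4/7
not (x_2 iff x_1) = not 4/7 = 0
x_2 iff x_2 = 5/7 iff 5/7 = 1
not (x_2 iff x_2) = not 1 = 0
not (x_2 iff x_1) implies not (x_2 iff x_2) = 0 implies 0 = 1
x_1 iff x_1 = 4/7 iff 4/7 = 1
x_1 iff (x_1 iff x_1) = 4/7 iff 1 = 4/7
(not (x_2 iff x_1) implies not (x_2 iff x_2)) implies (x_1 iff (x_1 iff x_1)) = 1 implies 4/7 = 4/7
(not (x_1 implies x_2) iff (x_1 iff not x_1)) implies ((not (x_2 iff x_1) implies not (x_2 iff x_2)) implies (x_1 iff (x_1 iff x_1))) = 1 implies 4/7 = 4/7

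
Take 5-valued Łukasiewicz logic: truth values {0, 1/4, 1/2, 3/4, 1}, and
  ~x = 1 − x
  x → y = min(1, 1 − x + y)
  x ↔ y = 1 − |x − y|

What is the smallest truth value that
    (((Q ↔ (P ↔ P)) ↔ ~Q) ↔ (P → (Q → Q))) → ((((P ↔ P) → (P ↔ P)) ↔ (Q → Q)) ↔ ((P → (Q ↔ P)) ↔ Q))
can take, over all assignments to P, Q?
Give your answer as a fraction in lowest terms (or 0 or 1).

1/2

Take P = 0, Q = 1/2:
P ↔ P = 0 ↔ 0 = 1
Q ↔ (P ↔ P) = 1/2 ↔ 1 = 1/2
~Q = ~1/2 = 1/2
(Q ↔ (P ↔ P)) ↔ ~Q = 1/2 ↔ 1/2 = 1
Q → Q = 1/2 → 1/2 = 1
P → (Q → Q) = 0 → 1 = 1
((Q ↔ (P ↔ P)) ↔ ~Q) ↔ (P → (Q → Q)) = 1 ↔ 1 = 1
P ↔ P = 0 ↔ 0 = 1
P ↔ P = 0 ↔ 0 = 1
(P ↔ P) → (P ↔ P) = 1 → 1 = 1
Q → Q = 1/2 → 1/2 = 1
((P ↔ P) → (P ↔ P)) ↔ (Q → Q) = 1 ↔ 1 = 1
Q ↔ P = 1/2 ↔ 0 = 1/2
P → (Q ↔ P) = 0 → 1/2 = 1
(P → (Q ↔ P)) ↔ Q = 1 ↔ 1/2 = 1/2
(((P ↔ P) → (P ↔ P)) ↔ (Q → Q)) ↔ ((P → (Q ↔ P)) ↔ Q) = 1 ↔ 1/2 = 1/2
(((Q ↔ (P ↔ P)) ↔ ~Q) ↔ (P → (Q → Q))) → ((((P ↔ P) → (P ↔ P)) ↔ (Q → Q)) ↔ ((P → (Q ↔ P)) ↔ Q)) = 1 → 1/2 = 1/2
No assignment yields a value below 1/2, so this is the minimum.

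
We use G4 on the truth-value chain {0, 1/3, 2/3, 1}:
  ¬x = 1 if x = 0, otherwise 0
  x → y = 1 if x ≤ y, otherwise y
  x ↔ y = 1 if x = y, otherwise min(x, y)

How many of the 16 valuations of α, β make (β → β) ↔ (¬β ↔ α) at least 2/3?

α = 0, β = 0 ↦ 0  <
α = 0, β = 1/3 ↦ 1  ≥
α = 0, β = 2/3 ↦ 1  ≥
α = 0, β = 1 ↦ 1  ≥
α = 1/3, β = 0 ↦ 1/3  <
α = 1/3, β = 1/3 ↦ 0  <
α = 1/3, β = 2/3 ↦ 0  <
α = 1/3, β = 1 ↦ 0  <
α = 2/3, β = 0 ↦ 2/3  ≥
α = 2/3, β = 1/3 ↦ 0  <
α = 2/3, β = 2/3 ↦ 0  <
α = 2/3, β = 1 ↦ 0  <
α = 1, β = 0 ↦ 1  ≥
α = 1, β = 1/3 ↦ 0  <
α = 1, β = 2/3 ↦ 0  <
α = 1, β = 1 ↦ 0  <
So 5 of the 16 assignments meet the threshold.

5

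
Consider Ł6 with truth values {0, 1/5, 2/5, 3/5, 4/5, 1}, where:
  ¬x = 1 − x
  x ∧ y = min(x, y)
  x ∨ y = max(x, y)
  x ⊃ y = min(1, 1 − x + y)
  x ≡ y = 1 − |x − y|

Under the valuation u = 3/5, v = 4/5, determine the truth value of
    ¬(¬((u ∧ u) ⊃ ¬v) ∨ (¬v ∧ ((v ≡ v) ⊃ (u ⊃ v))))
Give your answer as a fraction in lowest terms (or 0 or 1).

u ∧ u = 3/5 ∧ 3/5 = 3/5
¬v = ¬4/5 = 1/5
(u ∧ u) ⊃ ¬v = 3/5 ⊃ 1/5 = 3/5
¬((u ∧ u) ⊃ ¬v) = ¬3/5 = 2/5
¬v = ¬4/5 = 1/5
v ≡ v = 4/5 ≡ 4/5 = 1
u ⊃ v = 3/5 ⊃ 4/5 = 1
(v ≡ v) ⊃ (u ⊃ v) = 1 ⊃ 1 = 1
¬v ∧ ((v ≡ v) ⊃ (u ⊃ v)) = 1/5 ∧ 1 = 1/5
¬((u ∧ u) ⊃ ¬v) ∨ (¬v ∧ ((v ≡ v) ⊃ (u ⊃ v))) = 2/5 ∨ 1/5 = 2/5
¬(¬((u ∧ u) ⊃ ¬v) ∨ (¬v ∧ ((v ≡ v) ⊃ (u ⊃ v)))) = ¬2/5 = 3/5

3/5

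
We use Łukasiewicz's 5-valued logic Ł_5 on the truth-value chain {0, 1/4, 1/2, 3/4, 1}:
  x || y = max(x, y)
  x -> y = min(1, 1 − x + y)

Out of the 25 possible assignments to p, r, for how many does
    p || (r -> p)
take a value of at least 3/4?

19

value 1: 15 assignments (counts)
value 3/4: 4 assignments (counts)
value 1/2: 3 assignments
value 1/4: 2 assignments
value 0: 1 assignment
So 19 of the 25 assignments meet the threshold.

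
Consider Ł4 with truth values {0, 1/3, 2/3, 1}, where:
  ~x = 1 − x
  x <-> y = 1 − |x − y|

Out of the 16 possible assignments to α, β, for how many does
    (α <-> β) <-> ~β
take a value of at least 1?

5

α = 0, β = 0 ↦ 1  ≥
α = 0, β = 1/3 ↦ 1  ≥
α = 0, β = 2/3 ↦ 1  ≥
α = 0, β = 1 ↦ 1  ≥
α = 1/3, β = 0 ↦ 2/3  <
α = 1/3, β = 1/3 ↦ 2/3  <
α = 1/3, β = 2/3 ↦ 2/3  <
α = 1/3, β = 1 ↦ 2/3  <
α = 2/3, β = 0 ↦ 1/3  <
α = 2/3, β = 1/3 ↦ 1  ≥
α = 2/3, β = 2/3 ↦ 1/3  <
α = 2/3, β = 1 ↦ 1/3  <
α = 1, β = 0 ↦ 0  <
α = 1, β = 1/3 ↦ 2/3  <
α = 1, β = 2/3 ↦ 2/3  <
α = 1, β = 1 ↦ 0  <
So 5 of the 16 assignments meet the threshold.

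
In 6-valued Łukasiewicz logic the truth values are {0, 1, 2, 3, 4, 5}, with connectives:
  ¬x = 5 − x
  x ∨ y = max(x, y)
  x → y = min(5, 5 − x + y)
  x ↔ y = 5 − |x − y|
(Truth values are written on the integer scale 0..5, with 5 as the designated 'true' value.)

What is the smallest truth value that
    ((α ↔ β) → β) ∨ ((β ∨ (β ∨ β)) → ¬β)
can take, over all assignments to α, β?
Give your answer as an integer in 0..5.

4

Take α = 2, β = 3:
α ↔ β = 2 ↔ 3 = 4
(α ↔ β) → β = 4 → 3 = 4
β ∨ β = 3 ∨ 3 = 3
β ∨ (β ∨ β) = 3 ∨ 3 = 3
¬β = ¬3 = 2
(β ∨ (β ∨ β)) → ¬β = 3 → 2 = 4
((α ↔ β) → β) ∨ ((β ∨ (β ∨ β)) → ¬β) = 4 ∨ 4 = 4
No assignment yields a value below 4, so this is the minimum.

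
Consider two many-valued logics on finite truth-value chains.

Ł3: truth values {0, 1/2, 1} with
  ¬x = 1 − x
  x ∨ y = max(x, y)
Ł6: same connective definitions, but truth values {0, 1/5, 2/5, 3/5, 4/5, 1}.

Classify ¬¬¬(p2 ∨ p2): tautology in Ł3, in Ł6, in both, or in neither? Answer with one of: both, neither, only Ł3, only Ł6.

neither

In Ł3: at p2 = 1/2 the value is 1/2 — not a tautology.
In Ł6: at p2 = 1/5 the value is 4/5 — not a tautology.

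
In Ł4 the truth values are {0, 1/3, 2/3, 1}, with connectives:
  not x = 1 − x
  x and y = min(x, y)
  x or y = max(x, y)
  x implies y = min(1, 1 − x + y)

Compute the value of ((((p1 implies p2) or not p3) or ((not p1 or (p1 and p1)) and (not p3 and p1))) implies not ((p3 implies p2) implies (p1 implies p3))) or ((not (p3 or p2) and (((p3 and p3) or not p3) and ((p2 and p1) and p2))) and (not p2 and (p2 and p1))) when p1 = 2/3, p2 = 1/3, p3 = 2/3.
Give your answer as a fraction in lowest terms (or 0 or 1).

p1 implies p2 = 2/3 implies 1/3 = 2/3
not p3 = not 2/3 = 1/3
(p1 implies p2) or not p3 = 2/3 or 1/3 = 2/3
not p1 = not 2/3 = 1/3
p1 and p1 = 2/3 and 2/3 = 2/3
not p1 or (p1 and p1) = 1/3 or 2/3 = 2/3
not p3 = not 2/3 = 1/3
not p3 and p1 = 1/3 and 2/3 = 1/3
(not p1 or (p1 and p1)) and (not p3 and p1) = 2/3 and 1/3 = 1/3
((p1 implies p2) or not p3) or ((not p1 or (p1 and p1)) and (not p3 and p1)) = 2/3 or 1/3 = 2/3
p3 implies p2 = 2/3 implies 1/3 = 2/3
p1 implies p3 = 2/3 implies 2/3 = 1
(p3 implies p2) implies (p1 implies p3) = 2/3 implies 1 = 1
not ((p3 implies p2) implies (p1 implies p3)) = not 1 = 0
(((p1 implies p2) or not p3) or ((not p1 or (p1 and p1)) and (not p3 and p1))) implies not ((p3 implies p2) implies (p1 implies p3)) = 2/3 implies 0 = 1/3
p3 or p2 = 2/3 or 1/3 = 2/3
not (p3 or p2) = not 2/3 = 1/3
p3 and p3 = 2/3 and 2/3 = 2/3
not p3 = not 2/3 = 1/3
(p3 and p3) or not p3 = 2/3 or 1/3 = 2/3
p2 and p1 = 1/3 and 2/3 = 1/3
(p2 and p1) and p2 = 1/3 and 1/3 = 1/3
((p3 and p3) or not p3) and ((p2 and p1) and p2) = 2/3 and 1/3 = 1/3
not (p3 or p2) and (((p3 and p3) or not p3) and ((p2 and p1) and p2)) = 1/3 and 1/3 = 1/3
not p2 = not 1/3 = 2/3
p2 and p1 = 1/3 and 2/3 = 1/3
not p2 and (p2 and p1) = 2/3 and 1/3 = 1/3
(not (p3 or p2) and (((p3 and p3) or not p3) and ((p2 and p1) and p2))) and (not p2 and (p2 and p1)) = 1/3 and 1/3 = 1/3
((((p1 implies p2) or not p3) or ((not p1 or (p1 and p1)) and (not p3 and p1))) implies not ((p3 implies p2) implies (p1 implies p3))) or ((not (p3 or p2) and (((p3 and p3) or not p3) and ((p2 and p1) and p2))) and (not p2 and (p2 and p1))) = 1/3 or 1/3 = 1/3

1/3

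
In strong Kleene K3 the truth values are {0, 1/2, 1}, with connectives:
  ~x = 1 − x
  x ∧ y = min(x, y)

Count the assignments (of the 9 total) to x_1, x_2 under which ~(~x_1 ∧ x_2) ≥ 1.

x_1 = 0, x_2 = 0 ↦ 1  ≥
x_1 = 0, x_2 = 1/2 ↦ 1/2  <
x_1 = 0, x_2 = 1 ↦ 0  <
x_1 = 1/2, x_2 = 0 ↦ 1  ≥
x_1 = 1/2, x_2 = 1/2 ↦ 1/2  <
x_1 = 1/2, x_2 = 1 ↦ 1/2  <
x_1 = 1, x_2 = 0 ↦ 1  ≥
x_1 = 1, x_2 = 1/2 ↦ 1  ≥
x_1 = 1, x_2 = 1 ↦ 1  ≥
So 5 of the 9 assignments meet the threshold.

5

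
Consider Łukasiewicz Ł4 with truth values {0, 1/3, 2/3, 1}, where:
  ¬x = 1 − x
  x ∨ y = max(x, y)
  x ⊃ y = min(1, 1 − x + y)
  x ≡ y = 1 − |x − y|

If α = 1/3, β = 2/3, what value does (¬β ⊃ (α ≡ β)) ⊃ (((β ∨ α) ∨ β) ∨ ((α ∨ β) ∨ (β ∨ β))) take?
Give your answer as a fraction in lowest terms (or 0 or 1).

¬β = ¬2/3 = 1/3
α ≡ β = 1/3 ≡ 2/3 = 2/3
¬β ⊃ (α ≡ β) = 1/3 ⊃ 2/3 = 1
β ∨ α = 2/3 ∨ 1/3 = 2/3
(β ∨ α) ∨ β = 2/3 ∨ 2/3 = 2/3
α ∨ β = 1/3 ∨ 2/3 = 2/3
β ∨ β = 2/3 ∨ 2/3 = 2/3
(α ∨ β) ∨ (β ∨ β) = 2/3 ∨ 2/3 = 2/3
((β ∨ α) ∨ β) ∨ ((α ∨ β) ∨ (β ∨ β)) = 2/3 ∨ 2/3 = 2/3
(¬β ⊃ (α ≡ β)) ⊃ (((β ∨ α) ∨ β) ∨ ((α ∨ β) ∨ (β ∨ β))) = 1 ⊃ 2/3 = 2/3

2/3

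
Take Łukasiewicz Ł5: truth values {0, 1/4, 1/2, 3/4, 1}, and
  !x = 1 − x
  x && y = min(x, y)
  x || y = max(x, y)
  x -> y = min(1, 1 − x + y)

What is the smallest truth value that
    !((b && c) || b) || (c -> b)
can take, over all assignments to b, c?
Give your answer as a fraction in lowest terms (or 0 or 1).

1/2

Take b = 1/2, c = 1:
b && c = 1/2 && 1 = 1/2
(b && c) || b = 1/2 || 1/2 = 1/2
!((b && c) || b) = !1/2 = 1/2
c -> b = 1 -> 1/2 = 1/2
!((b && c) || b) || (c -> b) = 1/2 || 1/2 = 1/2
No assignment yields a value below 1/2, so this is the minimum.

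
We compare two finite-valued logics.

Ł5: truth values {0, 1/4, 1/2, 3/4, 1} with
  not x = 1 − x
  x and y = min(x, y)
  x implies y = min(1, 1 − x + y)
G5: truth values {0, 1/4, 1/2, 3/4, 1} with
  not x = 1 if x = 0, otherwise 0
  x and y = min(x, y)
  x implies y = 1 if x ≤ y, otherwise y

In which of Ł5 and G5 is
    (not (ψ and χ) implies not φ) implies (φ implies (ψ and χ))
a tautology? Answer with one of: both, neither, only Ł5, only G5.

only Ł5

In Ł5: every assignment gives 1 — tautology.
In G5: at φ = 1/2, ψ = 1/4, χ = 1/4 the value is 1/4 — not a tautology.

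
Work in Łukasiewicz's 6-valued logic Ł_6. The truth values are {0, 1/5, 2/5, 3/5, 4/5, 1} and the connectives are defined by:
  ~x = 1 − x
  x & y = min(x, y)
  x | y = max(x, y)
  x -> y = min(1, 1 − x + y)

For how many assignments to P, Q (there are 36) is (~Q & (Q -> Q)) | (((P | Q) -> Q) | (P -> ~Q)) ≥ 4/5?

value 1: 30 assignments (counts)
value 4/5: 4 assignments (counts)
value 3/5: 2 assignments
So 34 of the 36 assignments meet the threshold.

34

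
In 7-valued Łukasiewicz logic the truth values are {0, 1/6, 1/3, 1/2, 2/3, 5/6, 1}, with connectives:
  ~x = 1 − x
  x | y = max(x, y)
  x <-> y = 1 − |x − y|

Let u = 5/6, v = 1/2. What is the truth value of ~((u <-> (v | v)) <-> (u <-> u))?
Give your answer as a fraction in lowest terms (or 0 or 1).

1/3

v | v = 1/2 | 1/2 = 1/2
u <-> (v | v) = 5/6 <-> 1/2 = 2/3
u <-> u = 5/6 <-> 5/6 = 1
(u <-> (v | v)) <-> (u <-> u) = 2/3 <-> 1 = 2/3
~((u <-> (v | v)) <-> (u <-> u)) = ~2/3 = 1/3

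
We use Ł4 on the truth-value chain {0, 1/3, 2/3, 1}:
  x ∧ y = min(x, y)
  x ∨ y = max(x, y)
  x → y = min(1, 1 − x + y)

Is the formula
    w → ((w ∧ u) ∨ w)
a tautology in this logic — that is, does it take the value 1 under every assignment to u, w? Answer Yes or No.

u = 0, w = 0 ↦ 1
u = 0, w = 1/3 ↦ 1
u = 0, w = 2/3 ↦ 1
u = 0, w = 1 ↦ 1
u = 1/3, w = 0 ↦ 1
u = 1/3, w = 1/3 ↦ 1
u = 1/3, w = 2/3 ↦ 1
u = 1/3, w = 1 ↦ 1
u = 2/3, w = 0 ↦ 1
u = 2/3, w = 1/3 ↦ 1
u = 2/3, w = 2/3 ↦ 1
u = 2/3, w = 1 ↦ 1
u = 1, w = 0 ↦ 1
u = 1, w = 1/3 ↦ 1
u = 1, w = 2/3 ↦ 1
u = 1, w = 1 ↦ 1
Every assignment gives a value ≥ 1.

Yes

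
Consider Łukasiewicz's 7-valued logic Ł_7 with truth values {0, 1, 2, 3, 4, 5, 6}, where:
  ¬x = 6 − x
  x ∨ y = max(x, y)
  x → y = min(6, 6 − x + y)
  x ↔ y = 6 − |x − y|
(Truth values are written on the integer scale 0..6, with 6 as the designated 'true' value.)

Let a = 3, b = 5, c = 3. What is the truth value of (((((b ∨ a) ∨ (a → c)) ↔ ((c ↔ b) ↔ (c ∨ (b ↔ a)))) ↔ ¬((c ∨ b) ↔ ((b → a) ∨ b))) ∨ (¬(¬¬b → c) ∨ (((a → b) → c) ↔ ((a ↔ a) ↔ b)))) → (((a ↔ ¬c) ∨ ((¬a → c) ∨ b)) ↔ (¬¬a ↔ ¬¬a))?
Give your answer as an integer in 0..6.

b ∨ a = 5 ∨ 3 = 5
a → c = 3 → 3 = 6
(b ∨ a) ∨ (a → c) = 5 ∨ 6 = 6
c ↔ b = 3 ↔ 5 = 4
b ↔ a = 5 ↔ 3 = 4
c ∨ (b ↔ a) = 3 ∨ 4 = 4
(c ↔ b) ↔ (c ∨ (b ↔ a)) = 4 ↔ 4 = 6
((b ∨ a) ∨ (a → c)) ↔ ((c ↔ b) ↔ (c ∨ (b ↔ a))) = 6 ↔ 6 = 6
c ∨ b = 3 ∨ 5 = 5
b → a = 5 → 3 = 4
(b → a) ∨ b = 4 ∨ 5 = 5
(c ∨ b) ↔ ((b → a) ∨ b) = 5 ↔ 5 = 6
¬((c ∨ b) ↔ ((b → a) ∨ b)) = ¬6 = 0
(((b ∨ a) ∨ (a → c)) ↔ ((c ↔ b) ↔ (c ∨ (b ↔ a)))) ↔ ¬((c ∨ b) ↔ ((b → a) ∨ b)) = 6 ↔ 0 = 0
¬b = ¬5 = 1
¬¬b = ¬1 = 5
¬¬b → c = 5 → 3 = 4
¬(¬¬b → c) = ¬4 = 2
a → b = 3 → 5 = 6
(a → b) → c = 6 → 3 = 3
a ↔ a = 3 ↔ 3 = 6
(a ↔ a) ↔ b = 6 ↔ 5 = 5
((a → b) → c) ↔ ((a ↔ a) ↔ b) = 3 ↔ 5 = 4
¬(¬¬b → c) ∨ (((a → b) → c) ↔ ((a ↔ a) ↔ b)) = 2 ∨ 4 = 4
((((b ∨ a) ∨ (a → c)) ↔ ((c ↔ b) ↔ (c ∨ (b ↔ a)))) ↔ ¬((c ∨ b) ↔ ((b → a) ∨ b))) ∨ (¬(¬¬b → c) ∨ (((a → b) → c) ↔ ((a ↔ a) ↔ b))) = 0 ∨ 4 = 4
¬c = ¬3 = 3
a ↔ ¬c = 3 ↔ 3 = 6
¬a = ¬3 = 3
¬a → c = 3 → 3 = 6
(¬a → c) ∨ b = 6 ∨ 5 = 6
(a ↔ ¬c) ∨ ((¬a → c) ∨ b) = 6 ∨ 6 = 6
¬a = ¬3 = 3
¬¬a = ¬3 = 3
¬a = ¬3 = 3
¬¬a = ¬3 = 3
¬¬a ↔ ¬¬a = 3 ↔ 3 = 6
((a ↔ ¬c) ∨ ((¬a → c) ∨ b)) ↔ (¬¬a ↔ ¬¬a) = 6 ↔ 6 = 6
(((((b ∨ a) ∨ (a → c)) ↔ ((c ↔ b) ↔ (c ∨ (b ↔ a)))) ↔ ¬((c ∨ b) ↔ ((b → a) ∨ b))) ∨ (¬(¬¬b → c) ∨ (((a → b) → c) ↔ ((a ↔ a) ↔ b)))) → (((a ↔ ¬c) ∨ ((¬a → c) ∨ b)) ↔ (¬¬a ↔ ¬¬a)) = 4 → 6 = 6

6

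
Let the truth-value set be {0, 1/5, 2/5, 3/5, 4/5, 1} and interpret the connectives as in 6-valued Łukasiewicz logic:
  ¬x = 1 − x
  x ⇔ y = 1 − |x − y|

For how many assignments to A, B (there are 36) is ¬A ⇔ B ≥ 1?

value 1: 6 assignments (counts)
value 4/5: 10 assignments
value 3/5: 8 assignments
value 2/5: 6 assignments
value 1/5: 4 assignments
value 0: 2 assignments
So 6 of the 36 assignments meet the threshold.

6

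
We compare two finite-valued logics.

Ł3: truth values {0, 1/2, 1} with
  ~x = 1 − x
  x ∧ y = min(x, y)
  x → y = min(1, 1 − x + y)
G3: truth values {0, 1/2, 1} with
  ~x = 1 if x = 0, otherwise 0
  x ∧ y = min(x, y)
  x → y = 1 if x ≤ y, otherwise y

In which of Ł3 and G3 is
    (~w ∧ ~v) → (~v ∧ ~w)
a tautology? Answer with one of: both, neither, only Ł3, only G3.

both

In Ł3: every assignment gives 1 — tautology.
In G3: every assignment gives 1 — tautology.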